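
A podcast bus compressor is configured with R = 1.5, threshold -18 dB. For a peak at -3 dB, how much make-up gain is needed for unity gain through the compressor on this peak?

Overshoot 15 dB → 15/1.5 = 10 dB after compression, so the compressed level is -18 + 10 = -8 dB.
Make-up = target − compressed = -3 − (-8) = 5 dB.

5 dB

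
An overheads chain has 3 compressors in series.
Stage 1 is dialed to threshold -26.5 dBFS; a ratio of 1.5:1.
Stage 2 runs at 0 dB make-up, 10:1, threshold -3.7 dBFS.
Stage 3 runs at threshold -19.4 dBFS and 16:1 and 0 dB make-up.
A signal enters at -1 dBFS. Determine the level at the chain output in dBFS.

Stage 1: 25.5 dB above -26.5 dBFS, reduced 1.5:1 to 17 dB above → -9.5 dBFS.
Stage 2: -9.5 dBFS ≤ -3.7 dBFS, so stage 2 doesn't engage; output -9.5 dBFS.
Stage 3: -9.5 dBFS is 9.9 dB over -19.4 dBFS; at 16:1 that becomes 0.61875 dB over, giving -18.78125 dBFS.

-18.78125 dBFS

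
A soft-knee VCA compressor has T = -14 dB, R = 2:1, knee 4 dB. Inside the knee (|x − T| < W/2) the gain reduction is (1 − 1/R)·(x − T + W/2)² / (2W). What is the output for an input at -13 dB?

x − T + W/2 = -13 − (-14) + 2 = 3.
GR = (1 − 1/2) × 3² / 8 = 0.5 × 9 / 8 = 0.5625 dB.
Output = -13 − 0.5625 = -13.5625 dB.

-13.5625 dB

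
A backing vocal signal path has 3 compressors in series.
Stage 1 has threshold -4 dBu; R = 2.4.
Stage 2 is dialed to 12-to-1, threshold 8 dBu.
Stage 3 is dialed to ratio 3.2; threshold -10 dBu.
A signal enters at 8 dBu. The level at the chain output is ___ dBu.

Stage 1: overshoot 12 dB → 12/2.4 = 5 dB → 1 dBu.
Stage 2: 1 dBu is at or below the 8 dBu threshold — no compression; output 1 dBu.
Stage 3: overshoot 11 dB → 11/3.2 = 3.4375 dB → -6.5625 dBu.

-6.5625 dBu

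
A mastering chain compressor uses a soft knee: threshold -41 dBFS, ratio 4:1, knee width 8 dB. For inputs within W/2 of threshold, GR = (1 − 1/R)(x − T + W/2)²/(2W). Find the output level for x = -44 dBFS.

-44.046875 dBFS

x − T + W/2 = -44 − (-41) + 4 = 1.
GR = (1 − 1/4) × 1² / 16 = 0.75 × 1 / 16 = 0.046875 dB.
Output = -44 − 0.046875 = -44.046875 dBFS.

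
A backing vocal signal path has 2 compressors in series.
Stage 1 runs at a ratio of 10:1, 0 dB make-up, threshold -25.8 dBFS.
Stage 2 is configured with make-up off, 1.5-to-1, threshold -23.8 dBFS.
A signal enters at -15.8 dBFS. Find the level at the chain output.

Stage 1: overshoot 10 dB → 10/10 = 1 dB → -24.8 dBFS.
Stage 2: -24.8 dBFS is at or below the -23.8 dBFS threshold — no compression; output -24.8 dBFS.

-24.8 dBFS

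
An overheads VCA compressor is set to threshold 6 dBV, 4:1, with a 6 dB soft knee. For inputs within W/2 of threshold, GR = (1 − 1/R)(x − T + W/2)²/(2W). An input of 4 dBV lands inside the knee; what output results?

x − T + W/2 = 4 − 6 + 3 = 1.
GR = (1 − 1/4) × 1² / 12 = 0.75 × 1 / 12 = 0.0625 dB.
Output = 4 − 0.0625 = 3.9375 dBV.

3.9375 dBV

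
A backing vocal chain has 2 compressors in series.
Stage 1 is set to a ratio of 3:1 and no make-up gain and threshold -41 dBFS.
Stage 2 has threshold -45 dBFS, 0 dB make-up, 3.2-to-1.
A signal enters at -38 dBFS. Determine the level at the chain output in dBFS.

-43.4375 dBFS

Stage 1: overshoot 3 dB → 3/3 = 1 dB → -40 dBFS.
Stage 2: -40 dBFS is 5 dB over -45 dBFS; at 3.2:1 that becomes 1.5625 dB over, giving -43.4375 dBFS.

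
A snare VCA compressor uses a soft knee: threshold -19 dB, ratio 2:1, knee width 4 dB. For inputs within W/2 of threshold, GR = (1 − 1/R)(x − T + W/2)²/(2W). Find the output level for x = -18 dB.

-18.5625 dB

x − T + W/2 = -18 − (-19) + 2 = 3.
GR = (1 − 1/2) × 3² / 8 = 0.5 × 9 / 8 = 0.5625 dB.
Output = -18 − 0.5625 = -18.5625 dB.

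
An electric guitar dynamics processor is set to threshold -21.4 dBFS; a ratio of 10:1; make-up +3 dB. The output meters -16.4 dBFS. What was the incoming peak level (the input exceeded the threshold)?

Before make-up, the level was -16.4 − 3 = -19.4 dBFS.
The compressed level sits -19.4 − (-21.4) = 2 dB over threshold.
Input overshoot = R × output overshoot = 20 dB → input = -21.4 + 20 = -1.4 dBFS.

-1.4 dBFS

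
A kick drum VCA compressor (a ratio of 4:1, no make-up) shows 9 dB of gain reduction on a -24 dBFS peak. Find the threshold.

-36 dBFS

Input is 12 dB above T (since output overshoot × R = input overshoot: (-33 − T)·4 = -24 − T gives T = -36 dBFS).
Check: -36 + (-24 − (-36))/4 = -36 + 3 = -33 dBFS. ✓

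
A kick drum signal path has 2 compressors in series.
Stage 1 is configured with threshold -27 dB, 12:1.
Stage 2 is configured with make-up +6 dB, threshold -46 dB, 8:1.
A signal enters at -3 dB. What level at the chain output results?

Stage 1: -3 dB is 24 dB over -27 dB; at 12:1 that becomes 2 dB over, giving -25 dB.
Stage 2: -25 dB is 21 dB over -46 dB; at 8:1 that becomes 2.625 dB over, giving -43.375 dB; +6 dB make-up → -37.375 dB.

-37.375 dB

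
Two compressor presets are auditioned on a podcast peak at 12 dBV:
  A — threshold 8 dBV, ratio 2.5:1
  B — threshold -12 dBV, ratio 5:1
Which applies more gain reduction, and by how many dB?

B, by 16.8 dB

A: overshoot 4 dB → output overshoot 1.6 dB → GR 2.4 dB.
B: overshoot 24 dB → output overshoot 4.8 dB → GR 19.2 dB.
B reduces 16.8 dB more.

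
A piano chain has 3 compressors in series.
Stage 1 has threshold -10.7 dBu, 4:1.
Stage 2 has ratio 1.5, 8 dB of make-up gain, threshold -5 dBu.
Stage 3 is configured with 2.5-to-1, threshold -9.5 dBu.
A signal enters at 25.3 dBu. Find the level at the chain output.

Stage 1: overshoot 36 dB → 36/4 = 9 dB → -1.7 dBu.
Stage 2: -1.7 dBu is 3.3 dB over -5 dBu; at 1.5:1 that becomes 2.2 dB over, giving -2.8 dBu; +8 dB make-up → 5.2 dBu.
Stage 3: 14.7 dB above -9.5 dBu, reduced 2.5:1 to 5.88 dB above → -3.62 dBu.

-3.62 dBu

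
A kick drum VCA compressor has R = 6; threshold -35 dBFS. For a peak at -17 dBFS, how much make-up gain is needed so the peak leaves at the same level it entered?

15 dB

The peak compresses to -35 + 18/6 = -32 dBFS.
To reach -17 dBFS requires -17 − (-32) = 15 dB of make-up.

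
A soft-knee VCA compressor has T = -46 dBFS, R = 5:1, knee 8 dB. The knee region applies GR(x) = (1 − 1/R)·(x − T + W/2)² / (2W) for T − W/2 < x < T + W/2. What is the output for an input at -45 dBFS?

x − T + W/2 = -45 − (-46) + 4 = 5.
GR = (1 − 1/5) × 5² / 16 = 0.8 × 25 / 16 = 1.25 dB.
Output = -45 − 1.25 = -46.25 dBFS.

-46.25 dBFS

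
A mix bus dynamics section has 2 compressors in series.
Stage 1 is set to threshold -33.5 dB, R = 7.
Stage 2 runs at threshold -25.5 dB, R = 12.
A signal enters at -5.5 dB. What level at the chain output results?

-29.5 dB

Stage 1: -5.5 dB is 28 dB over -33.5 dB; at 7:1 that becomes 4 dB over, giving -29.5 dB.
Stage 2: -29.5 dB is at or below the -25.5 dB threshold — no compression; output -29.5 dB.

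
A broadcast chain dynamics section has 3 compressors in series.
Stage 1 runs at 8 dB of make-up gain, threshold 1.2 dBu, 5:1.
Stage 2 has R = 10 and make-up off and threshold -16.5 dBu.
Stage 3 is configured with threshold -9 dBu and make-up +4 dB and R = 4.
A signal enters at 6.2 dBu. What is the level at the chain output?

Stage 1: overshoot 5 dB → 5/5 = 1 dB → 2.2 dBu; +8 dB make-up → 10.2 dBu.
Stage 2: 26.7 dB above -16.5 dBu, reduced 10:1 to 2.67 dB above → -13.83 dBu.
Stage 3: below threshold (-13.83 ≤ -9); passes unchanged; make-up brings it to -9.83 dBu.

-9.83 dBu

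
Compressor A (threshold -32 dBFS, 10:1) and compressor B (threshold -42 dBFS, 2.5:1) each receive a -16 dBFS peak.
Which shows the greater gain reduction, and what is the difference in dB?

A: overshoot 16 dB → output overshoot 1.6 dB → GR 14.4 dB.
B: overshoot 26 dB → output overshoot 10.4 dB → GR 15.6 dB.
B applies 1.2 dB more gain reduction.

B, by 1.2 dB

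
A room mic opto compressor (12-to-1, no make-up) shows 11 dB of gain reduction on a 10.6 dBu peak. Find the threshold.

-1.4 dBu

Gain reduction = 10.6 − (-0.4) = 11 dB; output overshoot = GR / (R − 1) = 11 / 11 = 1 dB.
Threshold = output − output overshoot = -0.4 − 1 = -1.4 dBu.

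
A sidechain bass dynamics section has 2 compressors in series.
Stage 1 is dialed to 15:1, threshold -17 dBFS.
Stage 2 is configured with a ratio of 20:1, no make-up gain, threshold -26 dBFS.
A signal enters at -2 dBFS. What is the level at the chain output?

-25.5 dBFS

Stage 1: -2 dBFS is 15 dB over -17 dBFS; at 15:1 that becomes 1 dB over, giving -16 dBFS.
Stage 2: overshoot 10 dB → 10/20 = 0.5 dB → -25.5 dBFS.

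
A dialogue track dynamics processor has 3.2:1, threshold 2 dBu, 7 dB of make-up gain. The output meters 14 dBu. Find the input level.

18 dBu

Before make-up, the level was 14 − 7 = 7 dBu.
That's 5 dB above the 2 dBu threshold.
Undo the ratio: input overshoot = 5 × 3.2 = 16 dB, giving input = 18 dBu.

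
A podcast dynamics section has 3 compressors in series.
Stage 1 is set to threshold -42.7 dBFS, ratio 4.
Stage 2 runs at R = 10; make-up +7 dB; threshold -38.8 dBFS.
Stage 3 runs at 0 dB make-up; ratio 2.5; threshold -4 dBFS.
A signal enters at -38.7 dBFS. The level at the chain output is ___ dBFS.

Stage 1: 4 dB above -42.7 dBFS, reduced 4:1 to 1 dB above → -41.7 dBFS.
Stage 2: below threshold (-41.7 ≤ -38.8); passes unchanged; make-up brings it to -34.7 dBFS.
Stage 3: -34.7 dBFS ≤ -4 dBFS, so stage 3 doesn't engage; output -34.7 dBFS.

-34.7 dBFS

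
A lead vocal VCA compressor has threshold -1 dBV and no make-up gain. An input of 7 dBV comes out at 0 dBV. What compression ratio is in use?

8:1

Input overshoot = 7 − (-1) = 8 dB; output overshoot = 0 − (-1) = 1 dB.
Ratio = 8 / 1 = 8.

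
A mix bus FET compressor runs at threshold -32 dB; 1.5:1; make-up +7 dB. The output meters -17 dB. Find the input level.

Remove make-up: -17 − 7 = -24 dB.
The compressed level sits -24 − (-32) = 8 dB over threshold.
Input overshoot = R × output overshoot = 12 dB → input = -32 + 12 = -20 dB.

-20 dB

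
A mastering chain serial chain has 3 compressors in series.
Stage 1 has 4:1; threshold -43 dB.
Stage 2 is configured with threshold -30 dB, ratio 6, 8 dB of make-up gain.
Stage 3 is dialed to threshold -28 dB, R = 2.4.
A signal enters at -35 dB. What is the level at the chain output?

Stage 1: overshoot 8 dB → 8/4 = 2 dB → -41 dB.
Stage 2: below threshold (-41 ≤ -30); passes unchanged; make-up brings it to -33 dB.
Stage 3: -33 dB is at or below the -28 dB threshold — no compression; output -33 dB.

-33 dB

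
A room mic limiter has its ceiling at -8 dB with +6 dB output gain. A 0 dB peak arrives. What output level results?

-2 dB

A brickwall limiter is an ∞:1 compressor: any input above the ceiling is clamped to -8 dB.
Output gain then adds 6 dB: -8 + 6 = -2 dB.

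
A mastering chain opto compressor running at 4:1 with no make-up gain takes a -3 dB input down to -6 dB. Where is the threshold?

-7 dB

Let T be the threshold. Output overshoot = (input overshoot)/R, so -6 − T = (-3 − T)/4.
4·(-6 − T) = -3 − T → 3·T = -24 − (-3) = -21.
T = -21/3 = -7 dB.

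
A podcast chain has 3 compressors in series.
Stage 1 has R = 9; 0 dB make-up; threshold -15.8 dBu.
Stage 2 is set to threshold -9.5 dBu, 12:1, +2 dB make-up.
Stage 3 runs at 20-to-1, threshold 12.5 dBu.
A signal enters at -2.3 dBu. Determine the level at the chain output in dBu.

-12.3 dBu

Stage 1: -2.3 dBu is 13.5 dB over -15.8 dBu; at 9:1 that becomes 1.5 dB over, giving -14.3 dBu.
Stage 2: below threshold (-14.3 ≤ -9.5); passes unchanged; make-up brings it to -12.3 dBu.
Stage 3: -12.3 dBu is at or below the 12.5 dBu threshold — no compression; output -12.3 dBu.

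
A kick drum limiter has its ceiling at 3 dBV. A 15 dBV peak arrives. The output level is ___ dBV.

The limiter clamps the peak to its 3 dBV ceiling.

3 dBV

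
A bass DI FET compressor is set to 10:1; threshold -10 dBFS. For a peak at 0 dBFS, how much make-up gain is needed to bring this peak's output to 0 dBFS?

Overshoot 10 dB → 10/10 = 1 dB after compression, so the compressed level is -10 + 1 = -9 dBFS.
Make-up = target − compressed = 0 − (-9) = 9 dB.

9 dB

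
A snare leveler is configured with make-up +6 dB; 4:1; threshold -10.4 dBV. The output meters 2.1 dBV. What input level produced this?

15.6 dBV

Remove make-up: 2.1 − 6 = -3.9 dBV.
Post-compression overshoot = -3.9 − (-10.4) = 6.5 dB.
Before 4:1 compression the overshoot was 6.5 × 4 = 26 dB, so input = -10.4 + 26 = 15.6 dBV.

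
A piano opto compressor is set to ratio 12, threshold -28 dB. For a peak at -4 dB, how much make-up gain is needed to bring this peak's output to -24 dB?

2 dB

Without make-up, output = threshold + overshoot/12 = -28 + 2 = -26 dB.
Gap to target: 2 dB.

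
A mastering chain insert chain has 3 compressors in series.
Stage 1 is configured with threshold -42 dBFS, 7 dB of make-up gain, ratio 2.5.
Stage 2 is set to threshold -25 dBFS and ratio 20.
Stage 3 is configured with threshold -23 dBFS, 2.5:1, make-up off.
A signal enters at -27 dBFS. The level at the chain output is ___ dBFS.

-29 dBFS

Stage 1: -27 dBFS is 15 dB over -42 dBFS; at 2.5:1 that becomes 6 dB over, giving -36 dBFS; +7 dB make-up → -29 dBFS.
Stage 2: -29 dBFS ≤ -25 dBFS, so stage 2 doesn't engage; output -29 dBFS.
Stage 3: below threshold (-29 ≤ -23); passes unchanged; output -29 dBFS.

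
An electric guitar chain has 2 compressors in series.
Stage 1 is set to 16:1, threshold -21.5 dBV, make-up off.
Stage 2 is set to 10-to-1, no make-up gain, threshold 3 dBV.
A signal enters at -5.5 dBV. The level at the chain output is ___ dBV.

Stage 1: overshoot 16 dB → 16/16 = 1 dB → -20.5 dBV.
Stage 2: -20.5 dBV ≤ 3 dBV, so stage 2 doesn't engage; output -20.5 dBV.

-20.5 dBV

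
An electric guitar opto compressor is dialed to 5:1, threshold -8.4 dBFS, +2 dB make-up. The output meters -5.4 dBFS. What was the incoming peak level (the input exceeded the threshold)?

-3.4 dBFS

Stripping the +2 dB make-up gives -7.4 dBFS at the gain stage.
The compressed level sits -7.4 − (-8.4) = 1 dB over threshold.
Before 5:1 compression the overshoot was 1 × 5 = 5 dB, so input = -8.4 + 5 = -3.4 dBFS.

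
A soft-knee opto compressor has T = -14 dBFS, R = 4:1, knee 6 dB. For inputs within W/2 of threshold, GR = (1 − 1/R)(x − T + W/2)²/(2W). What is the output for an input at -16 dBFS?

x − T + W/2 = -16 − (-14) + 3 = 1.
GR = (1 − 1/4) × 1² / 12 = 0.75 × 1 / 12 = 0.0625 dB.
Output = -16 − 0.0625 = -16.0625 dBFS.

-16.0625 dBFS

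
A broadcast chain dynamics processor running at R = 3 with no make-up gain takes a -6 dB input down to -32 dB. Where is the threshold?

-45 dB

Let T be the threshold. Output overshoot = (input overshoot)/R, so -32 − T = (-6 − T)/3.
3·(-32 − T) = -6 − T → 2·T = -96 − (-6) = -90.
T = -90/2 = -45 dB.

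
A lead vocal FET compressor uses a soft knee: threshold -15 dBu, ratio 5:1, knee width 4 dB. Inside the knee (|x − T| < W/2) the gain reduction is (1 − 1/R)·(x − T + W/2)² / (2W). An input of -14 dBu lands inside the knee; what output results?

-14.9 dBu

x − T + W/2 = -14 − (-15) + 2 = 3.
GR = (1 − 1/5) × 3² / 8 = 0.8 × 9 / 8 = 0.9 dB.
Output = -14 − 0.9 = -14.9 dBu.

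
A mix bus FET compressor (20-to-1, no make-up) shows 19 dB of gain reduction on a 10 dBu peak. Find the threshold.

Gain reduction = 10 − (-9) = 19 dB; output overshoot = GR / (R − 1) = 19 / 19 = 1 dB.
Threshold = output − output overshoot = -9 − 1 = -10 dBu.

-10 dBu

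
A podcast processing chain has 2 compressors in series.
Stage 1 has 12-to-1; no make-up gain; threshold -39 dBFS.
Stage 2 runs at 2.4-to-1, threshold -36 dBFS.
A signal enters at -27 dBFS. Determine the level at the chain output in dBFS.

-38 dBFS

Stage 1: overshoot 12 dB → 12/12 = 1 dB → -38 dBFS.
Stage 2: below threshold (-38 ≤ -36); passes unchanged; output -38 dBFS.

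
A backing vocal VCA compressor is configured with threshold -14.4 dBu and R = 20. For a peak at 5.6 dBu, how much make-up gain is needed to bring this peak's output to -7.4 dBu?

The peak compresses to -14.4 + 20/20 = -13.4 dBu.
To reach -7.4 dBu requires -7.4 − (-13.4) = 6 dB of make-up.

6 dB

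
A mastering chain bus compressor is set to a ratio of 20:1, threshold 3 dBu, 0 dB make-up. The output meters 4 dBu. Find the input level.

That's 1 dB above the 3 dBu threshold.
Undo the ratio: input overshoot = 1 × 20 = 20 dB, giving input = 23 dBu.

23 dBu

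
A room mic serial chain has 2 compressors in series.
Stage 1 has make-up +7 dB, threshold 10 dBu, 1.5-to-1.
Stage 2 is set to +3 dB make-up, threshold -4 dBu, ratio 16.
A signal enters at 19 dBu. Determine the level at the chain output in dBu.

Stage 1: overshoot 9 dB → 9/1.5 = 6 dB → 16 dBu; +7 dB make-up → 23 dBu.
Stage 2: 27 dB above -4 dBu, reduced 16:1 to 1.6875 dB above → -2.3125 dBu; +3 dB make-up → 0.6875 dBu.

0.6875 dBu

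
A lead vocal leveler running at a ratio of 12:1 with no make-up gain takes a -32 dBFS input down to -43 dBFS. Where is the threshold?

-44 dBFS

Let T be the threshold. Output overshoot = (input overshoot)/R, so -43 − T = (-32 − T)/12.
12·(-43 − T) = -32 − T → 11·T = -516 − (-32) = -484.
T = -484/11 = -44 dBFS.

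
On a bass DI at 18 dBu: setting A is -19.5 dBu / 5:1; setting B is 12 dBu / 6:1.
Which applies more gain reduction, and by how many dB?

A: overshoot 37.5 dB → output overshoot 7.5 dB → GR 30 dB.
B: overshoot 6 dB → output overshoot 1 dB → GR 5 dB.
A applies 25 dB more gain reduction.

A, by 25 dB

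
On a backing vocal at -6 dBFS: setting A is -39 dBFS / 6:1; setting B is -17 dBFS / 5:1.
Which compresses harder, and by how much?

A: GR = 33 − 33/6 = 27.5 dB.
B: GR = 11 − 11/5 = 8.8 dB.
Difference: 18.7 dB in favour of A.

A, by 18.7 dB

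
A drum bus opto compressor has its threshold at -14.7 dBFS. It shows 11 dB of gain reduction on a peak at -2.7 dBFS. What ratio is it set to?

12:1

Input overshoot = -2.7 − (-14.7) = 12 dB.
Output overshoot = 12 − 11 = 1 dB.
Ratio = input overshoot / output overshoot = 12 / 1 = 12.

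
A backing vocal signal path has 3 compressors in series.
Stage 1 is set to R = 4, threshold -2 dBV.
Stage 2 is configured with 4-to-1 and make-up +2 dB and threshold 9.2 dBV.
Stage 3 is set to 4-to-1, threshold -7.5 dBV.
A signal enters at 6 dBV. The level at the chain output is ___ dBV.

Stage 1: 8 dB above -2 dBV, reduced 4:1 to 2 dB above → 0 dBV.
Stage 2: 0 dBV ≤ 9.2 dBV, so stage 2 doesn't engage; make-up brings it to 2 dBV.
Stage 3: 2 dBV is 9.5 dB over -7.5 dBV; at 4:1 that becomes 2.375 dB over, giving -5.125 dBV.

-5.125 dBV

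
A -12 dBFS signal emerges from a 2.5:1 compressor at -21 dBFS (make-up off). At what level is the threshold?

Input is 15 dB above T (since output overshoot × R = input overshoot: (-21 − T)·2.5 = -12 − T gives T = -27 dBFS).
Check: -27 + (-12 − (-27))/2.5 = -27 + 6 = -21 dBFS. ✓

-27 dBFS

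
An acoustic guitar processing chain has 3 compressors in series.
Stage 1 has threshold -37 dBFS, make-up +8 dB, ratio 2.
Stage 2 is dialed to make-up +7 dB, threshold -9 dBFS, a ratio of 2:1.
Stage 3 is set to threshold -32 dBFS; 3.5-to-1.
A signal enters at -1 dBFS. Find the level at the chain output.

Stage 1: 36 dB above -37 dBFS, reduced 2:1 to 18 dB above → -19 dBFS; +8 dB make-up → -11 dBFS.
Stage 2: -11 dBFS is at or below the -9 dBFS threshold — no compression; make-up brings it to -4 dBFS.
Stage 3: 28 dB above -32 dBFS, reduced 3.5:1 to 8 dB above → -24 dBFS.

-24 dBFS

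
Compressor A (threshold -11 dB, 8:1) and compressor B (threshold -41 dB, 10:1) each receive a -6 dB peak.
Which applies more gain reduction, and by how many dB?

A: overshoot 5 dB → output overshoot 0.625 dB → GR 4.375 dB.
B: overshoot 35 dB → output overshoot 3.5 dB → GR 31.5 dB.
Difference: 27.125 dB in favour of B.

B, by 27.125 dB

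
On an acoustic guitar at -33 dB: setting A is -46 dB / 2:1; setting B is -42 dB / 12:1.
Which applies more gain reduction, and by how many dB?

A: 13 dB over, compressed to 6.5 dB over, so 6.5 dB of GR.
B: 9 dB over, compressed to 0.75 dB over, so 8.25 dB of GR.
Difference: 1.75 dB in favour of B.

B, by 1.75 dB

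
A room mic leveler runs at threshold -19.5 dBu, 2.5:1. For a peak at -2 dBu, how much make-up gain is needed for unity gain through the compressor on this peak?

Without make-up, output = threshold + overshoot/2.5 = -19.5 + 7 = -12.5 dBu.
Gap to target: 10.5 dB.

10.5 dB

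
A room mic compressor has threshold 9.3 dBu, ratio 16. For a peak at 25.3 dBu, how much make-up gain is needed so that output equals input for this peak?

The peak compresses to 9.3 + 16/16 = 10.3 dBu.
To reach 25.3 dBu requires 25.3 − 10.3 = 15 dB of make-up.

15 dB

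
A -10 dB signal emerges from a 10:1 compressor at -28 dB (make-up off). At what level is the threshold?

-30 dB

Gain reduction = -10 − (-28) = 18 dB; output overshoot = GR / (R − 1) = 18 / 9 = 2 dB.
Threshold = output − output overshoot = -28 − 2 = -30 dB.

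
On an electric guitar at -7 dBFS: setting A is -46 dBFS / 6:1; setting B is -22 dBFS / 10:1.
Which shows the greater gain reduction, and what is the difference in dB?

A: 39 dB over, compressed to 6.5 dB over, so 32.5 dB of GR.
B: 15 dB over, compressed to 1.5 dB over, so 13.5 dB of GR.
Difference: 19 dB in favour of A.

A, by 19 dB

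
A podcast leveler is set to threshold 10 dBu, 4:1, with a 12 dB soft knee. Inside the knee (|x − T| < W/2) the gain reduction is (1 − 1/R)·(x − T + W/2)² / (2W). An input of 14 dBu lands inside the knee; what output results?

x − T + W/2 = 14 − 10 + 6 = 10.
GR = (1 − 1/4) × 10² / 24 = 0.75 × 100 / 24 = 3.125 dB.
Output = 14 − 3.125 = 10.875 dBu.

10.875 dBu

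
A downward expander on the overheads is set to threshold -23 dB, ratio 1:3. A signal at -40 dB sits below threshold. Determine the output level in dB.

-74 dB

The input is 17 dB below the -23 dB threshold.
A 1:3 expander multiplies undershoot by 3: 17 × 3 = 51 dB below threshold.
Output = -23 − 51 = -74 dB.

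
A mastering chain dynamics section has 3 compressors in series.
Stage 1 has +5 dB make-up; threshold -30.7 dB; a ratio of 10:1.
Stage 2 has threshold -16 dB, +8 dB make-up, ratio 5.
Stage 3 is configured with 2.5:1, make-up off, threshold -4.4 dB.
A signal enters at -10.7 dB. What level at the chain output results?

-15.7 dB

Stage 1: overshoot 20 dB → 20/10 = 2 dB → -28.7 dB; +5 dB make-up → -23.7 dB.
Stage 2: -23.7 dB ≤ -16 dB, so stage 2 doesn't engage; make-up brings it to -15.7 dB.
Stage 3: below threshold (-15.7 ≤ -4.4); passes unchanged; output -15.7 dB.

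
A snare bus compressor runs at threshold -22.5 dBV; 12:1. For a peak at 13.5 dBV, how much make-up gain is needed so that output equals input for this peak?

33 dB

The peak compresses to -22.5 + 36/12 = -19.5 dBV.
To reach 13.5 dBV requires 13.5 − (-19.5) = 33 dB of make-up.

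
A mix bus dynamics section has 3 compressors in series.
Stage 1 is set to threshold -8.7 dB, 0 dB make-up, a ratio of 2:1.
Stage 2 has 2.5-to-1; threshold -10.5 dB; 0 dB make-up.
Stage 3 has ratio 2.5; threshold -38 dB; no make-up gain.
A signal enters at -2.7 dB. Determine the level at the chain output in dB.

-26.232 dB

Stage 1: -2.7 dB is 6 dB over -8.7 dB; at 2:1 that becomes 3 dB over, giving -5.7 dB.
Stage 2: -5.7 dB is 4.8 dB over -10.5 dB; at 2.5:1 that becomes 1.92 dB over, giving -8.58 dB.
Stage 3: overshoot 29.42 dB → 29.42/2.5 = 11.768 dB → -26.232 dB.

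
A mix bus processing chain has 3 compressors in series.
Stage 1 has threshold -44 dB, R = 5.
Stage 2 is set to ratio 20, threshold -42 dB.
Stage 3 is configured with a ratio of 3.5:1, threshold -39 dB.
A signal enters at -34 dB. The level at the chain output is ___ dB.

Stage 1: overshoot 10 dB → 10/5 = 2 dB → -42 dB.
Stage 2: below threshold (-42 ≤ -42); passes unchanged; output -42 dB.
Stage 3: below threshold (-42 ≤ -39); passes unchanged; output -42 dB.

-42 dB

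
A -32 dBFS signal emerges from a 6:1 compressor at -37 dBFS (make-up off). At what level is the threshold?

-38 dBFS

Let T be the threshold. Output overshoot = (input overshoot)/R, so -37 − T = (-32 − T)/6.
6·(-37 − T) = -32 − T → 5·T = -222 − (-32) = -190.
T = -190/5 = -38 dBFS.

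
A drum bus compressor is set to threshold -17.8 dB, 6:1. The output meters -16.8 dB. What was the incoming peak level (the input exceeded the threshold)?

-11.8 dB

Post-compression overshoot = -16.8 − (-17.8) = 1 dB.
Before 6:1 compression the overshoot was 1 × 6 = 6 dB, so input = -17.8 + 6 = -11.8 dB.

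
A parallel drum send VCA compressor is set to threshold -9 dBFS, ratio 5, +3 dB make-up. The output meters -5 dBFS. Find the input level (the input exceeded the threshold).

Before make-up, the level was -5 − 3 = -8 dBFS.
That's 1 dB above the -9 dBFS threshold.
Before 5:1 compression the overshoot was 1 × 5 = 5 dB, so input = -9 + 5 = -4 dBFS.

-4 dBFS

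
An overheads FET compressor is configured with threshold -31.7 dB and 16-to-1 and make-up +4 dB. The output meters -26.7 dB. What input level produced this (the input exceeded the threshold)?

Before make-up, the level was -26.7 − 4 = -30.7 dB.
The compressed level sits -30.7 − (-31.7) = 1 dB over threshold.
Undo the ratio: input overshoot = 1 × 16 = 16 dB, giving input = -15.7 dB.

-15.7 dB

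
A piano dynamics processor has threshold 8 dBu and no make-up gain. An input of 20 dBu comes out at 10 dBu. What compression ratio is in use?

6:1

Input overshoot = 20 − 8 = 12 dB; output overshoot = 10 − 8 = 2 dB.
Ratio = 12 / 2 = 6.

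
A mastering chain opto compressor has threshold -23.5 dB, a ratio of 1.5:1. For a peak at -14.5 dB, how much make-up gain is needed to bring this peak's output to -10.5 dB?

7 dB

Without make-up, output = threshold + overshoot/1.5 = -23.5 + 6 = -17.5 dB.
Gap to target: 7 dB.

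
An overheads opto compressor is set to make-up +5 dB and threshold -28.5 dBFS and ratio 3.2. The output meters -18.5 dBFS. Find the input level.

-12.5 dBFS

Stripping the +5 dB make-up gives -23.5 dBFS at the gain stage.
The compressed level sits -23.5 − (-28.5) = 5 dB over threshold.
Before 3.2:1 compression the overshoot was 5 × 3.2 = 16 dB, so input = -28.5 + 16 = -12.5 dBFS.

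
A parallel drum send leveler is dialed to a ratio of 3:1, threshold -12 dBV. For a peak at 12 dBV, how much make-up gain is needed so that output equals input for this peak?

Without make-up, output = threshold + overshoot/3 = -12 + 8 = -4 dBV.
Gap to target: 16 dB.

16 dB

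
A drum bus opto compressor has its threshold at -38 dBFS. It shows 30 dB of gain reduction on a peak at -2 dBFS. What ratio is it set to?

6:1

Input overshoot = -2 − (-38) = 36 dB.
Output overshoot = 36 − 30 = 6 dB.
Ratio = input overshoot / output overshoot = 36 / 6 = 6.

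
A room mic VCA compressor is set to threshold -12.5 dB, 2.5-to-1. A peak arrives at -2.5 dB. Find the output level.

The input is 10 dB above the -12.5 dB threshold.
2.5:1 compression reduces that to 10/2.5 = 4 dB over.
That puts the output at -8.5 dB.

-8.5 dB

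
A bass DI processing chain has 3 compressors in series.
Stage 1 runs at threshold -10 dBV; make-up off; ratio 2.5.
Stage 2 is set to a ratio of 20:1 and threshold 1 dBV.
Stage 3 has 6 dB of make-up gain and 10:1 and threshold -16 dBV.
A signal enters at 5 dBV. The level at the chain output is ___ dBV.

-8.8 dBV

Stage 1: 15 dB above -10 dBV, reduced 2.5:1 to 6 dB above → -4 dBV.
Stage 2: -4 dBV ≤ 1 dBV, so stage 2 doesn't engage; output -4 dBV.
Stage 3: 12 dB above -16 dBV, reduced 10:1 to 1.2 dB above → -14.8 dBV; +6 dB make-up → -8.8 dBV.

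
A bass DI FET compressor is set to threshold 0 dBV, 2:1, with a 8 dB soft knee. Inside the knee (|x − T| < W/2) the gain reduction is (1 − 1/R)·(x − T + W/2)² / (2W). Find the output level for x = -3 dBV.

x − T + W/2 = -3 − 0 + 4 = 1.
GR = (1 − 1/2) × 1² / 16 = 0.5 × 1 / 16 = 0.03125 dB.
Output = -3 − 0.03125 = -3.03125 dBV.

-3.03125 dBV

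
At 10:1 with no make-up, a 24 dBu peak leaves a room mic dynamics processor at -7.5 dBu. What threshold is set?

Let T be the threshold. Output overshoot = (input overshoot)/R, so -7.5 − T = (24 − T)/10.
10·(-7.5 − T) = 24 − T → 9·T = -75 − 24 = -99.
T = -99/9 = -11 dBu.

-11 dBu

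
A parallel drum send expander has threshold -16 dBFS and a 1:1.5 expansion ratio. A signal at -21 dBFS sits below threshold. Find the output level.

Undershoot = (-16) − (-21) = 5 dB.
At 1:1.5, that expands to 7.5 dB under threshold.
Output = -16 − 7.5 = -23.5 dBFS.

-23.5 dBFS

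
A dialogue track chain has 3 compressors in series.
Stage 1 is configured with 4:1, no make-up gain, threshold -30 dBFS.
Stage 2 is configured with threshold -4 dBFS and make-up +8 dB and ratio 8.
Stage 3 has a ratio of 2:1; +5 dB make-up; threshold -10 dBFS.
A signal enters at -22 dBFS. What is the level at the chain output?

-15 dBFS

Stage 1: -22 dBFS is 8 dB over -30 dBFS; at 4:1 that becomes 2 dB over, giving -28 dBFS.
Stage 2: below threshold (-28 ≤ -4); passes unchanged; make-up brings it to -20 dBFS.
Stage 3: below threshold (-20 ≤ -10); passes unchanged; make-up brings it to -15 dBFS.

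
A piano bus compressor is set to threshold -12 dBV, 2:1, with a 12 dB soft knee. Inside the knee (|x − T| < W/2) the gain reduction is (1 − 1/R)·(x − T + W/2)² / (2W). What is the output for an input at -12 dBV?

-12.75 dBV

x − T + W/2 = -12 − (-12) + 6 = 6.
GR = (1 − 1/2) × 6² / 24 = 0.5 × 36 / 24 = 0.75 dB.
Output = -12 − 0.75 = -12.75 dBV.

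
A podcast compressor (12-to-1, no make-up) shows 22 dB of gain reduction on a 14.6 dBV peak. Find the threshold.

Input is 24 dB above T (since output overshoot × R = input overshoot: (-7.4 − T)·12 = 14.6 − T gives T = -9.4 dBV).
Check: -9.4 + (14.6 − (-9.4))/12 = -9.4 + 2 = -7.4 dBV. ✓

-9.4 dBV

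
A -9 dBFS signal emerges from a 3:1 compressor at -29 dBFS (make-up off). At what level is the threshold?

-39 dBFS

Gain reduction = -9 − (-29) = 20 dB; output overshoot = GR / (R − 1) = 20 / 2 = 10 dB.
Threshold = output − output overshoot = -29 − 10 = -39 dBFS.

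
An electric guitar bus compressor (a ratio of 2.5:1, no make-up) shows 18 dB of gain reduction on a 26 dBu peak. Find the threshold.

-4 dBu

Input is 30 dB above T (since output overshoot × R = input overshoot: (8 − T)·2.5 = 26 − T gives T = -4 dBu).
Check: -4 + (26 − (-4))/2.5 = -4 + 12 = 8 dBu. ✓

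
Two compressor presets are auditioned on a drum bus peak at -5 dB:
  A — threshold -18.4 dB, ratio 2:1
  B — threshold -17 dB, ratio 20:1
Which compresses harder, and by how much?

B, by 4.7 dB

A: overshoot 13.4 dB → output overshoot 6.7 dB → GR 6.7 dB.
B: overshoot 12 dB → output overshoot 0.6 dB → GR 11.4 dB.
B applies 4.7 dB more gain reduction.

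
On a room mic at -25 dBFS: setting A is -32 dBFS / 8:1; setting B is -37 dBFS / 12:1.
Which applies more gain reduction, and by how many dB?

A: GR = 7 − 7/8 = 6.125 dB.
B: GR = 12 − 12/12 = 11 dB.
B reduces 4.875 dB more.

B, by 4.875 dB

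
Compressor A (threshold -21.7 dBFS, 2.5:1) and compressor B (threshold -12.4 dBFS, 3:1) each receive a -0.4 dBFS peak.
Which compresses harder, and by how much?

A, by 4.78 dB

A: overshoot 21.3 dB → output overshoot 8.52 dB → GR 12.78 dB.
B: overshoot 12 dB → output overshoot 4 dB → GR 8 dB.
A applies 4.78 dB more gain reduction.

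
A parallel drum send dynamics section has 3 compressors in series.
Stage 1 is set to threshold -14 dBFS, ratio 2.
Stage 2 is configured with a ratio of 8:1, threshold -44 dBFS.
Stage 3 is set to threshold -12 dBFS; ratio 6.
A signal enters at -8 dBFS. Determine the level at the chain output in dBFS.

-39.875 dBFS

Stage 1: overshoot 6 dB → 6/2 = 3 dB → -11 dBFS.
Stage 2: -11 dBFS is 33 dB over -44 dBFS; at 8:1 that becomes 4.125 dB over, giving -39.875 dBFS.
Stage 3: -39.875 dBFS is at or below the -12 dBFS threshold — no compression; output -39.875 dBFS.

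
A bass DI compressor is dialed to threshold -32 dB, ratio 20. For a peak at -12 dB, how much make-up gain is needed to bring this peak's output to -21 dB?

Overshoot 20 dB → 20/20 = 1 dB after compression, so the compressed level is -32 + 1 = -31 dB.
Make-up = target − compressed = -21 − (-31) = 10 dB.

10 dB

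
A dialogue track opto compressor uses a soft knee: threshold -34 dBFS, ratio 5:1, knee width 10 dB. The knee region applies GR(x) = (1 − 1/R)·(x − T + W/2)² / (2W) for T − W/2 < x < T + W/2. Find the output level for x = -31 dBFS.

x − T + W/2 = -31 − (-34) + 5 = 8.
GR = (1 − 1/5) × 8² / 20 = 0.8 × 64 / 20 = 2.56 dB.
Output = -31 − 2.56 = -33.56 dBFS.

-33.56 dBFS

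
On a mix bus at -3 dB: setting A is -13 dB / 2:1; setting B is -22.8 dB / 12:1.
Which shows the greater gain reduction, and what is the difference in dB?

B, by 13.15 dB

A: GR = 10 − 10/2 = 5 dB.
B: GR = 19.8 − 19.8/12 = 18.15 dB.
B reduces 13.15 dB more.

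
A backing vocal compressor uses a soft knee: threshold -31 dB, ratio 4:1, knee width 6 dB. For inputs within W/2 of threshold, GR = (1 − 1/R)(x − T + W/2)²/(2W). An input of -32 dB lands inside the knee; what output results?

-32.25 dB

x − T + W/2 = -32 − (-31) + 3 = 2.
GR = (1 − 1/4) × 2² / 12 = 0.75 × 4 / 12 = 0.25 dB.
Output = -32 − 0.25 = -32.25 dB.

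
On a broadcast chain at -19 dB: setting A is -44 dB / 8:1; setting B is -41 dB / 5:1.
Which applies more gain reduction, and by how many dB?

A, by 4.275 dB

A: 25 dB over, compressed to 3.125 dB over, so 21.875 dB of GR.
B: 22 dB over, compressed to 4.4 dB over, so 17.6 dB of GR.
A reduces 4.275 dB more.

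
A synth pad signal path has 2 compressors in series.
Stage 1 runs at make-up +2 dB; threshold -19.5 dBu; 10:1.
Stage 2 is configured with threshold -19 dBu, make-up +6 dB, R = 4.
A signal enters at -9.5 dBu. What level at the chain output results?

-12.375 dBu

Stage 1: 10 dB above -19.5 dBu, reduced 10:1 to 1 dB above → -18.5 dBu; +2 dB make-up → -16.5 dBu.
Stage 2: 2.5 dB above -19 dBu, reduced 4:1 to 0.625 dB above → -18.375 dBu; +6 dB make-up → -12.375 dBu.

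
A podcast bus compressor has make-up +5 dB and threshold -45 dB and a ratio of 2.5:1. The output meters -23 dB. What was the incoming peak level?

Remove make-up: -23 − 5 = -28 dB.
The compressed level sits -28 − (-45) = 17 dB over threshold.
Before 2.5:1 compression the overshoot was 17 × 2.5 = 42.5 dB, so input = -45 + 42.5 = -2.5 dB.

-2.5 dB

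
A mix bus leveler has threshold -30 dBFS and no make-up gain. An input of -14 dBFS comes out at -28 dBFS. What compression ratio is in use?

Input overshoot = -14 − (-30) = 16 dB; output overshoot = -28 − (-30) = 2 dB.
Ratio = 16 / 2 = 8.

8:1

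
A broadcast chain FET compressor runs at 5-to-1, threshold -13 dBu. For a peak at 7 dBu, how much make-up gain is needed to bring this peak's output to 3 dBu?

12 dB

Without make-up, output = threshold + overshoot/5 = -13 + 4 = -9 dBu.
Gap to target: 12 dB.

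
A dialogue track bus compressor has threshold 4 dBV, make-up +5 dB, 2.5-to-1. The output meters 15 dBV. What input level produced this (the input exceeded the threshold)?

Stripping the +5 dB make-up gives 10 dBV at the gain stage.
That's 6 dB above the 4 dBV threshold.
Before 2.5:1 compression the overshoot was 6 × 2.5 = 15 dB, so input = 4 + 15 = 19 dBV.

19 dBV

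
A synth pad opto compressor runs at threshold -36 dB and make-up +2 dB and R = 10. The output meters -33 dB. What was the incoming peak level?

Remove make-up: -33 − 2 = -35 dB.
Post-compression overshoot = -35 − (-36) = 1 dB.
Undo the ratio: input overshoot = 1 × 10 = 10 dB, giving input = -26 dB.

-26 dB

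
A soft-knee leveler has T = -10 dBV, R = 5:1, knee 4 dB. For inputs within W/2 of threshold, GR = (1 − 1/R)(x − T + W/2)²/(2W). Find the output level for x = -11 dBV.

x − T + W/2 = -11 − (-10) + 2 = 1.
GR = (1 − 1/5) × 1² / 8 = 0.8 × 1 / 8 = 0.1 dB.
Output = -11 − 0.1 = -11.1 dBV.

-11.1 dBV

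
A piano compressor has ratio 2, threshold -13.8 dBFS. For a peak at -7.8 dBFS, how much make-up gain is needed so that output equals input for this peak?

Overshoot 6 dB → 6/2 = 3 dB after compression, so the compressed level is -13.8 + 3 = -10.8 dBFS.
Make-up = target − compressed = -7.8 − (-10.8) = 3 dB.

3 dB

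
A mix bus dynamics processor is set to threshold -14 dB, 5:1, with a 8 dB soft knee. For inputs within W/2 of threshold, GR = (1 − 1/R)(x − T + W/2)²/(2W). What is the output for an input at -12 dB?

-13.8 dB

x − T + W/2 = -12 − (-14) + 4 = 6.
GR = (1 − 1/5) × 6² / 16 = 0.8 × 36 / 16 = 1.8 dB.
Output = -12 − 1.8 = -13.8 dB.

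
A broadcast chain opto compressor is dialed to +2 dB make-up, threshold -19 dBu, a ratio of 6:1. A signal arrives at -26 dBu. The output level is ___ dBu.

-24 dBu

-26 dBu is 7 dB below the -19 dBu threshold, so no gain reduction is applied.
Make-up gain adds 2 dB: -26 + 2 = -24 dBu.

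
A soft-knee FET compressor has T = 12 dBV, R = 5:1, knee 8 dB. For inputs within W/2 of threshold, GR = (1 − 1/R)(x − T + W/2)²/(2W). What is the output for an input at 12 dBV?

x − T + W/2 = 12 − 12 + 4 = 4.
GR = (1 − 1/5) × 4² / 16 = 0.8 × 16 / 16 = 0.8 dB.
Output = 12 − 0.8 = 11.2 dBV.

11.2 dBV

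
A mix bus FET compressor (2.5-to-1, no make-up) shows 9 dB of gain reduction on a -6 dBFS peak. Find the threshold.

Let T be the threshold. Output overshoot = (input overshoot)/R, so -15 − T = (-6 − T)/2.5.
2.5·(-15 − T) = -6 − T → 1.5·T = -37.5 − (-6) = -31.5.
T = -31.5/1.5 = -21 dBFS.

-21 dBFS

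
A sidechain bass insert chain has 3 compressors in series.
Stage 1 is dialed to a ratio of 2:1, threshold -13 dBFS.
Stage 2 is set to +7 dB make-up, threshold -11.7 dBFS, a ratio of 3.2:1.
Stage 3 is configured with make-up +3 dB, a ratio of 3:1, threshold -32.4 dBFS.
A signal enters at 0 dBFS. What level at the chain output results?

-19.625 dBFS

Stage 1: overshoot 13 dB → 13/2 = 6.5 dB → -6.5 dBFS.
Stage 2: -6.5 dBFS is 5.2 dB over -11.7 dBFS; at 3.2:1 that becomes 1.625 dB over, giving -10.075 dBFS; +7 dB make-up → -3.075 dBFS.
Stage 3: -3.075 dBFS is 29.325 dB over -32.4 dBFS; at 3:1 that becomes 9.775 dB over, giving -22.625 dBFS; +3 dB make-up → -19.625 dBFS.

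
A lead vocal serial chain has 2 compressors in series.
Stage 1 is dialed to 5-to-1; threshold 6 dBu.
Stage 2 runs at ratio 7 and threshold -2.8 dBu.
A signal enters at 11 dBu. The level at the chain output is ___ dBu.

-1.4 dBu

Stage 1: 11 dBu is 5 dB over 6 dBu; at 5:1 that becomes 1 dB over, giving 7 dBu.
Stage 2: 9.8 dB above -2.8 dBu, reduced 7:1 to 1.4 dB above → -1.4 dBu.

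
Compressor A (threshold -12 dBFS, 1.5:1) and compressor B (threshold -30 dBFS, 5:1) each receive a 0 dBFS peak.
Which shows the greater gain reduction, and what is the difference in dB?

B, by 20 dB

A: 12 dB over, compressed to 8 dB over, so 4 dB of GR.
B: 30 dB over, compressed to 6 dB over, so 24 dB of GR.
B reduces 20 dB more.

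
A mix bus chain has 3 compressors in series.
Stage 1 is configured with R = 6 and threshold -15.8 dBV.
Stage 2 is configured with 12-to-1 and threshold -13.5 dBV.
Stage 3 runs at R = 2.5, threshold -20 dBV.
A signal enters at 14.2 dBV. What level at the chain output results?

-17.31 dBV

Stage 1: 30 dB above -15.8 dBV, reduced 6:1 to 5 dB above → -10.8 dBV.
Stage 2: -10.8 dBV is 2.7 dB over -13.5 dBV; at 12:1 that becomes 0.225 dB over, giving -13.275 dBV.
Stage 3: -13.275 dBV is 6.725 dB over -20 dBV; at 2.5:1 that becomes 2.69 dB over, giving -17.31 dBV.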